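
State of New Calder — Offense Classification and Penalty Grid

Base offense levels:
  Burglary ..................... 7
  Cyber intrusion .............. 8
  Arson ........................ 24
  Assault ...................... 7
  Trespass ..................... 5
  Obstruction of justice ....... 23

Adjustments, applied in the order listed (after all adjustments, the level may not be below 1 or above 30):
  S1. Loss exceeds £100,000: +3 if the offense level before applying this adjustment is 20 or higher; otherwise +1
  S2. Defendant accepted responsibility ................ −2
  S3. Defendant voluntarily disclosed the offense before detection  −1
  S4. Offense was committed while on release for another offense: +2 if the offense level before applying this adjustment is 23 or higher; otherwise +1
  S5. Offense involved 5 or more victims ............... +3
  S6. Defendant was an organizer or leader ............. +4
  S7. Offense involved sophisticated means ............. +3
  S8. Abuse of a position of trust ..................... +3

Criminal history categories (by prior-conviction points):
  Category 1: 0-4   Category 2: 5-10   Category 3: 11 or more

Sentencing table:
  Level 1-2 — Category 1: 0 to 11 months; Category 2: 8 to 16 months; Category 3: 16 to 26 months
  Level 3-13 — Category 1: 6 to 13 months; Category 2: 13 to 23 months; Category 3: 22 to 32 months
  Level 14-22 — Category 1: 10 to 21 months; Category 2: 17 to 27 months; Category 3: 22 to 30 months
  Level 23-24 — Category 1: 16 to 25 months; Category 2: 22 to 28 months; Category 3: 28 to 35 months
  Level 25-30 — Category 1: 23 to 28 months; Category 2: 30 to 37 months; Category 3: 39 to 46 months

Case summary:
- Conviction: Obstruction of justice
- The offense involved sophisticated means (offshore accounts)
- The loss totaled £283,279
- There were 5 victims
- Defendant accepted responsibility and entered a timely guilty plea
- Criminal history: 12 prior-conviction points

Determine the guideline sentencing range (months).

39-46 months

Base offense level for obstruction of justice: 23.
S1 applies (level before this adjustment is 23 ≥ 20, so +3): 23 + 3 = 26.
S2 applies: 26 − 2 = 24.
S5 applies: 24 + 3 = 27.
S6 does not apply.
S7 applies: 27 + 3 = 30.
S8 does not apply.
Final offense level: 30.
Criminal history: 12 prior points → Category 3 (11+).
Level 30 falls in the 25-30 band.
Grid: Level 25-30 × Category 3 = 39-46 months.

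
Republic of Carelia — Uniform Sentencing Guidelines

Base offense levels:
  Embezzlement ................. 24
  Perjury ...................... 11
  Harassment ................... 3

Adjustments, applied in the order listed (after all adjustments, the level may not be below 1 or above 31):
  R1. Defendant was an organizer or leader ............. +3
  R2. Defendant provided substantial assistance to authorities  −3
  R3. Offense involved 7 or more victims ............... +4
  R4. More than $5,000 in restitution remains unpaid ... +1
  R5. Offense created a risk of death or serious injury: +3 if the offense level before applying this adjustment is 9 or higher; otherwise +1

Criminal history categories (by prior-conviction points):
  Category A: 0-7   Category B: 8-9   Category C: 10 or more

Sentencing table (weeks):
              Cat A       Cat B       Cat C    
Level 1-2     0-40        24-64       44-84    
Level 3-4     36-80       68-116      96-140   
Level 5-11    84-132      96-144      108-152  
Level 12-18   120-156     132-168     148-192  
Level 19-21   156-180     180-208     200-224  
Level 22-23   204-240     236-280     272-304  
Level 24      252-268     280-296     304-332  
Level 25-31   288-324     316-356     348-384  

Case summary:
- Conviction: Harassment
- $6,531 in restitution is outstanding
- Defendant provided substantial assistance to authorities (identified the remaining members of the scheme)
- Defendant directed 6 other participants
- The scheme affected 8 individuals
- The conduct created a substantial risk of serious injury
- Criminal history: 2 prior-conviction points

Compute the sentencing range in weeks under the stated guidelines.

84-132 weeks

Base offense level for harassment: 3.
R1 applies: 3 + 3 = 6.
R2 applies: 6 − 3 = 3.
R3 applies: 3 + 4 = 7.
R4 applies: 7 + 1 = 8.
R5 applies (level before this adjustment is 8 < 9, so +1): 8 + 1 = 9.
Final offense level: 9.
Criminal history: 2 prior points → Category A (0-7).
Level 9 falls in the 5-11 band.
Grid: Level 5-11 × Category A = 84-132 weeks.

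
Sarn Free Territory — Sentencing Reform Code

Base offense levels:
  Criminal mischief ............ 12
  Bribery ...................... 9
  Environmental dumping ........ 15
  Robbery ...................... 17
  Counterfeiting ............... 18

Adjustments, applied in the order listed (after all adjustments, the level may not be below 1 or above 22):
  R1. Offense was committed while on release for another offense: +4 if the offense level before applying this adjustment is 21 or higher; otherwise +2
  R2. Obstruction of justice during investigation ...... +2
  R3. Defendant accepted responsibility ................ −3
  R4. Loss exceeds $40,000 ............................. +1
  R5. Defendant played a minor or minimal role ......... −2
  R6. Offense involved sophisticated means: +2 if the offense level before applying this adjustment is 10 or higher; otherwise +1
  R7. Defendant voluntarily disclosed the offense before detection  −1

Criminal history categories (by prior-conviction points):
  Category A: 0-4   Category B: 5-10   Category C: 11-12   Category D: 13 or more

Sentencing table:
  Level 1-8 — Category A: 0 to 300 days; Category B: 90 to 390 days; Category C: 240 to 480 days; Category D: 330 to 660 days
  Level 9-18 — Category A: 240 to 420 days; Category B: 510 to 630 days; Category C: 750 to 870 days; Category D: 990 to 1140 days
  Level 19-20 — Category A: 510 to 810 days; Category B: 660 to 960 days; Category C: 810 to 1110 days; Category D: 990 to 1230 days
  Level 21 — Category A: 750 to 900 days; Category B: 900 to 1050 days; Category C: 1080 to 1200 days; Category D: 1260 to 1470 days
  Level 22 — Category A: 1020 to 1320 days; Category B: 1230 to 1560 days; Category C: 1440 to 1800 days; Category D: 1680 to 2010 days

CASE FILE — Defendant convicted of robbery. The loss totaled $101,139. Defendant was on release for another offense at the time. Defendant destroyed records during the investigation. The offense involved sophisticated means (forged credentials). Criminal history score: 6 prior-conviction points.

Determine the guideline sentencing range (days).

1230-1560 days

Base offense level for robbery: 17.
R1 applies (level before this adjustment is 17 < 21, so +2): 17 + 2 = 19.
R2 applies: 19 + 2 = 21.
R4 applies: 21 + 1 = 22.
R6 applies (level before this adjustment is 22 ≥ 10, so +2): 22 + 2 = 24.
R7 does not apply.
Level 24 exceeds the maximum of 22; capped at 22.
Final offense level: 22.
Criminal history: 6 prior points → Category B (5-10).
Level 22 falls in the 22 band.
Grid: Level 22 × Category B = 1230-1560 days.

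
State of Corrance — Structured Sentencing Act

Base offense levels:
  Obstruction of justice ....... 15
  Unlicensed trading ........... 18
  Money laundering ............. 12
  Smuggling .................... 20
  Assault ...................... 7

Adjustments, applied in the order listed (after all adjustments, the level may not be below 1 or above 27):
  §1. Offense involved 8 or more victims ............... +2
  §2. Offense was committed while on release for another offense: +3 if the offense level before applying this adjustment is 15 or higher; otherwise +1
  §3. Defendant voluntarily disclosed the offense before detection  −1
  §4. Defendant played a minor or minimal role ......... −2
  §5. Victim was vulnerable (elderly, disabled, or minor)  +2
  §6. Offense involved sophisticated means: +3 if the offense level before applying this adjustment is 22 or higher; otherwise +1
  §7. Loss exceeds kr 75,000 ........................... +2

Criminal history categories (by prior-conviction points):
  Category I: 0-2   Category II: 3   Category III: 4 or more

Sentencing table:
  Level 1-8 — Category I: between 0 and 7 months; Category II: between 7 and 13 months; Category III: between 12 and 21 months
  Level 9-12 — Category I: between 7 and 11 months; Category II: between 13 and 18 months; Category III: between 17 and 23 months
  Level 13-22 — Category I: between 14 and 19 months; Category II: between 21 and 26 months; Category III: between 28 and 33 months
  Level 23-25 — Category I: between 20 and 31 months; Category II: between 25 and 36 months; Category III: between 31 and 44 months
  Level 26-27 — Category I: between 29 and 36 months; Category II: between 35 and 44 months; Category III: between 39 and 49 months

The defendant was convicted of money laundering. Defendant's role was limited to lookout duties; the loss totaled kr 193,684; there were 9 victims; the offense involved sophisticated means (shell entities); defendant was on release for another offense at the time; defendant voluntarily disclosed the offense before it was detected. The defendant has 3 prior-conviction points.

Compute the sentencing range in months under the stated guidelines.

21-26 months

Base offense level for money laundering: 12.
§1 applies: 12 + 2 = 14.
§2 applies (level before this adjustment is 14 < 15, so +1): 14 + 1 = 15.
§3 applies: 15 − 1 = 14.
§4 applies: 14 − 2 = 12.
§5 does not apply.
§6 applies (level before this adjustment is 12 < 22, so +1): 12 + 1 = 13.
§7 applies: 13 + 2 = 15.
Final offense level: 15.
Criminal history: 3 prior points → Category II (3).
Level 15 falls in the 13-22 band.
Grid: Level 13-22 × Category II = 21-26 months.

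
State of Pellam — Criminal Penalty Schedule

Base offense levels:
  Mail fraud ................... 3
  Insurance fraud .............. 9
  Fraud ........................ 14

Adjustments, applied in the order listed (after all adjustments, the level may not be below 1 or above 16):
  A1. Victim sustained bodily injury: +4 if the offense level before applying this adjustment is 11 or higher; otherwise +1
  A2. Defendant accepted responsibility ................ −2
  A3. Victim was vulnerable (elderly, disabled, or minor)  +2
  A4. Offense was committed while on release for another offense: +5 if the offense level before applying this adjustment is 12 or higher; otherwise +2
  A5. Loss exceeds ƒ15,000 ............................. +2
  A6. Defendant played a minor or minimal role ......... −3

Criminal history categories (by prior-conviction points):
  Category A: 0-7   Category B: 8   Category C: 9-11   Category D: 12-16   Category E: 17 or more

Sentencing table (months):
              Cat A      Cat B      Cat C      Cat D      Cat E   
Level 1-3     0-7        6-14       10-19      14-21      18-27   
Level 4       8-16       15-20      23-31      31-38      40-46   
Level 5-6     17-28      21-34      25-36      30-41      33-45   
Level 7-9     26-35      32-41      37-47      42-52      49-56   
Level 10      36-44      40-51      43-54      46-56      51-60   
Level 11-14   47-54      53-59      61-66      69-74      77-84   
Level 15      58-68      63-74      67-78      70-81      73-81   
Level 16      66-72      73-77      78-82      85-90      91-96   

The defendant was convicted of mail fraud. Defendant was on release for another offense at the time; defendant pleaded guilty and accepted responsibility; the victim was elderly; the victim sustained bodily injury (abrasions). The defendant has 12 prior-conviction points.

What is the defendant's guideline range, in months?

Base offense level for mail fraud: 3.
A1 applies (level before this adjustment is 3 < 11, so +1): 3 + 1 = 4.
A2 applies: 4 − 2 = 2.
A3 applies: 2 + 2 = 4.
A4 applies (level before this adjustment is 4 < 12, so +2): 4 + 2 = 6.
A6 does not apply.
Final offense level: 6.
Criminal history: 12 prior points → Category D (12-16).
Level 6 falls in the 5-6 band.
Grid: Level 5-6 × Category D = 30-41 months.

30-41 months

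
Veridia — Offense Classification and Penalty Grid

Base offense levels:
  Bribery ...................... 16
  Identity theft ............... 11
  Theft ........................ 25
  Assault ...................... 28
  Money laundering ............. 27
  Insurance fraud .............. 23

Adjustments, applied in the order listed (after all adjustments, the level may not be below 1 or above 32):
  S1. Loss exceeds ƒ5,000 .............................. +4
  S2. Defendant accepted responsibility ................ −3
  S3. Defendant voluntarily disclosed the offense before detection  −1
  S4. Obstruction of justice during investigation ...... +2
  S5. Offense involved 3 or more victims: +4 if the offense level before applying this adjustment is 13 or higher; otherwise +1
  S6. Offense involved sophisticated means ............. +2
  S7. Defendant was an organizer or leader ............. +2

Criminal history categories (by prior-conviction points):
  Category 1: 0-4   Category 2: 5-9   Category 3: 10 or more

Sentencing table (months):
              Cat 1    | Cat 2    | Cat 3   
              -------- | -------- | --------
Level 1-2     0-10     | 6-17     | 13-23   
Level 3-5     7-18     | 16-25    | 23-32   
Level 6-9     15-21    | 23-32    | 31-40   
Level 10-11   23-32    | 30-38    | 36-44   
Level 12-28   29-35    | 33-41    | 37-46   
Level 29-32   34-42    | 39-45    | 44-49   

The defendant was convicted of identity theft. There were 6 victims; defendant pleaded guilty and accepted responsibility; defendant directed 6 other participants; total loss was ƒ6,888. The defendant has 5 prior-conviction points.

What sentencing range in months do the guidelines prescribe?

Base offense level for identity theft: 11.
S1 applies: 11 + 4 = 15.
S2 applies: 15 − 3 = 12.
S4 does not apply.
S5 applies (level before this adjustment is 12 < 13, so +1): 12 + 1 = 13.
S6 does not apply.
S7 applies: 13 + 2 = 15.
Final offense level: 15.
Criminal history: 5 prior points → Category 2 (5-9).
Level 15 falls in the 12-28 band.
Grid: Level 12-28 × Category 2 = 33-41 months.

33-41 months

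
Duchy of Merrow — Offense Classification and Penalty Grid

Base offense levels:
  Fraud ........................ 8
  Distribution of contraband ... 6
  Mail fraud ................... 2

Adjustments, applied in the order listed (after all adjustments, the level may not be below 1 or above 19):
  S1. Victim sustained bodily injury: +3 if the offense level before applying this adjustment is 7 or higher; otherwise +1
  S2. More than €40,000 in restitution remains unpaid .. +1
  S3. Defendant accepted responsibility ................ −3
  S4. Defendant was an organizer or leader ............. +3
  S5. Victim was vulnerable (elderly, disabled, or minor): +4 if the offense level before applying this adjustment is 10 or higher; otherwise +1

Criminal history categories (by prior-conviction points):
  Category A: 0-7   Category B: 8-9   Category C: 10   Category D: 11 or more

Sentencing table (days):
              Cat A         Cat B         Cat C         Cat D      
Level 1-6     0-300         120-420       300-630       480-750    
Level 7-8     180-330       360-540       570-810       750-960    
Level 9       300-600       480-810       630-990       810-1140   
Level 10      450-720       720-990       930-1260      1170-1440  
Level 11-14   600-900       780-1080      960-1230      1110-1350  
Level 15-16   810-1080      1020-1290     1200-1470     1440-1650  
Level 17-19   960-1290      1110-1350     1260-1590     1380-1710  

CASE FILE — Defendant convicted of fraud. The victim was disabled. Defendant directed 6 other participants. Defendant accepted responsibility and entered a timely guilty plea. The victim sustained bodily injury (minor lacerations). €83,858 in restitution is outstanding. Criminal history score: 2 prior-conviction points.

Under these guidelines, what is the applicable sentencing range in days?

Base offense level for fraud: 8.
S1 applies (level before this adjustment is 8 ≥ 7, so +3): 8 + 3 = 11.
S2 applies: 11 + 1 = 12.
S3 applies: 12 − 3 = 9.
S4 applies: 9 + 3 = 12.
S5 applies (level before this adjustment is 12 ≥ 10, so +4): 12 + 4 = 16.
Final offense level: 16.
Criminal history: 2 prior points → Category A (0-7).
Level 16 falls in the 15-16 band.
Grid: Level 15-16 × Category A = 810-1080 days.

810-1080 days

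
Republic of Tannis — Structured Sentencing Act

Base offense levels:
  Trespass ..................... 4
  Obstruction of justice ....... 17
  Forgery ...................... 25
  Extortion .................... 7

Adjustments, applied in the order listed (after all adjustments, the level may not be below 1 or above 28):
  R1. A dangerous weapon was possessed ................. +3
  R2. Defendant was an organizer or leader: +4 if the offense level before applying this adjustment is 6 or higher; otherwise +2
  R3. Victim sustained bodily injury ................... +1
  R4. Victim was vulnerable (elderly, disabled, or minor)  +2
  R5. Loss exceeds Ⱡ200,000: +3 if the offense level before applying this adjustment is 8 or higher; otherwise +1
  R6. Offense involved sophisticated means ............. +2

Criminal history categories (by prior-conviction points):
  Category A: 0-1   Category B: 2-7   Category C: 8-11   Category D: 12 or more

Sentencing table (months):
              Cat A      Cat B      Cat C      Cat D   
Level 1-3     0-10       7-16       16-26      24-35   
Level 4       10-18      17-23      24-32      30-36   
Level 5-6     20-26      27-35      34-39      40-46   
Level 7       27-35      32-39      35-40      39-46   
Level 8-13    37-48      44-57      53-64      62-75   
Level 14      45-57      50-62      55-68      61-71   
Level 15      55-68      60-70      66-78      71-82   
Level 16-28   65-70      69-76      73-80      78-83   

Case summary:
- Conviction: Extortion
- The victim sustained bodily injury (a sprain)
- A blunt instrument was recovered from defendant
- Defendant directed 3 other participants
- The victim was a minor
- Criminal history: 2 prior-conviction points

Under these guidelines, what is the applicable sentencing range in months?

Base offense level for extortion: 7.
R1 applies: 7 + 3 = 10.
R2 applies (level before this adjustment is 10 ≥ 6, so +4): 10 + 4 = 14.
R3 applies: 14 + 1 = 15.
R4 applies: 15 + 2 = 17.
R5 does not apply.
R6 does not apply.
Final offense level: 17.
Criminal history: 2 prior points → Category B (2-7).
Level 17 falls in the 16-28 band.
Grid: Level 16-28 × Category B = 69-76 months.

69-76 months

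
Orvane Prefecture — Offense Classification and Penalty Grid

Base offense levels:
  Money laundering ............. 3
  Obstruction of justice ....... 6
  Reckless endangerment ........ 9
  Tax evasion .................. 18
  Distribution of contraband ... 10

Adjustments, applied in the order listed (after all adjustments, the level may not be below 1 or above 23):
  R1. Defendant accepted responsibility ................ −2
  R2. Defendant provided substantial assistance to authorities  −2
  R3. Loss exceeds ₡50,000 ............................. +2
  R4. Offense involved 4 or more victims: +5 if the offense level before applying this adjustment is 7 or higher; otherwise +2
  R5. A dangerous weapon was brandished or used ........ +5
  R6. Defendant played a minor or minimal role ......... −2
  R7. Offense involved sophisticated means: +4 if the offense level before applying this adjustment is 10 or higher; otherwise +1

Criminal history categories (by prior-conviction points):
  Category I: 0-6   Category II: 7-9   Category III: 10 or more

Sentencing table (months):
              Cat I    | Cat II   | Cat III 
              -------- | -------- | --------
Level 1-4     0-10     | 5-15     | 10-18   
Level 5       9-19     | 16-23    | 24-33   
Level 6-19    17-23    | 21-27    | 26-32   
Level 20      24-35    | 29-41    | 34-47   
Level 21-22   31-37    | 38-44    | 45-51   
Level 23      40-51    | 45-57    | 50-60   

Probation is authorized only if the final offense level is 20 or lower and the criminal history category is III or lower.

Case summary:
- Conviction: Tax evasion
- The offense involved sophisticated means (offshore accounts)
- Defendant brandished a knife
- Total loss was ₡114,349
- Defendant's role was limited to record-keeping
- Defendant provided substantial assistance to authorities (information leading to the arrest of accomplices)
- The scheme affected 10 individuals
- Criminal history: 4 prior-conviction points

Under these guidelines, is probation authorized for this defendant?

No

Base offense level for tax evasion: 18.
R1 does not apply.
R2 applies: 18 − 2 = 16.
R3 applies: 16 + 2 = 18.
R4 applies (level before this adjustment is 18 ≥ 7, so +5): 18 + 5 = 23.
R5 applies: 23 + 5 = 28.
R6 applies: 28 − 2 = 26.
R7 applies (level before this adjustment is 26 ≥ 10, so +4): 26 + 4 = 30.
Level 30 exceeds the maximum of 23; capped at 23.
Final offense level: 23.
Criminal history: 4 prior points → Category I (0-6).
Level 23 falls in the 23 band.
Grid: Level 23 × Category I = 40-51 months.
Probation check: level 23 > 20 and category I ≤ III → not eligible.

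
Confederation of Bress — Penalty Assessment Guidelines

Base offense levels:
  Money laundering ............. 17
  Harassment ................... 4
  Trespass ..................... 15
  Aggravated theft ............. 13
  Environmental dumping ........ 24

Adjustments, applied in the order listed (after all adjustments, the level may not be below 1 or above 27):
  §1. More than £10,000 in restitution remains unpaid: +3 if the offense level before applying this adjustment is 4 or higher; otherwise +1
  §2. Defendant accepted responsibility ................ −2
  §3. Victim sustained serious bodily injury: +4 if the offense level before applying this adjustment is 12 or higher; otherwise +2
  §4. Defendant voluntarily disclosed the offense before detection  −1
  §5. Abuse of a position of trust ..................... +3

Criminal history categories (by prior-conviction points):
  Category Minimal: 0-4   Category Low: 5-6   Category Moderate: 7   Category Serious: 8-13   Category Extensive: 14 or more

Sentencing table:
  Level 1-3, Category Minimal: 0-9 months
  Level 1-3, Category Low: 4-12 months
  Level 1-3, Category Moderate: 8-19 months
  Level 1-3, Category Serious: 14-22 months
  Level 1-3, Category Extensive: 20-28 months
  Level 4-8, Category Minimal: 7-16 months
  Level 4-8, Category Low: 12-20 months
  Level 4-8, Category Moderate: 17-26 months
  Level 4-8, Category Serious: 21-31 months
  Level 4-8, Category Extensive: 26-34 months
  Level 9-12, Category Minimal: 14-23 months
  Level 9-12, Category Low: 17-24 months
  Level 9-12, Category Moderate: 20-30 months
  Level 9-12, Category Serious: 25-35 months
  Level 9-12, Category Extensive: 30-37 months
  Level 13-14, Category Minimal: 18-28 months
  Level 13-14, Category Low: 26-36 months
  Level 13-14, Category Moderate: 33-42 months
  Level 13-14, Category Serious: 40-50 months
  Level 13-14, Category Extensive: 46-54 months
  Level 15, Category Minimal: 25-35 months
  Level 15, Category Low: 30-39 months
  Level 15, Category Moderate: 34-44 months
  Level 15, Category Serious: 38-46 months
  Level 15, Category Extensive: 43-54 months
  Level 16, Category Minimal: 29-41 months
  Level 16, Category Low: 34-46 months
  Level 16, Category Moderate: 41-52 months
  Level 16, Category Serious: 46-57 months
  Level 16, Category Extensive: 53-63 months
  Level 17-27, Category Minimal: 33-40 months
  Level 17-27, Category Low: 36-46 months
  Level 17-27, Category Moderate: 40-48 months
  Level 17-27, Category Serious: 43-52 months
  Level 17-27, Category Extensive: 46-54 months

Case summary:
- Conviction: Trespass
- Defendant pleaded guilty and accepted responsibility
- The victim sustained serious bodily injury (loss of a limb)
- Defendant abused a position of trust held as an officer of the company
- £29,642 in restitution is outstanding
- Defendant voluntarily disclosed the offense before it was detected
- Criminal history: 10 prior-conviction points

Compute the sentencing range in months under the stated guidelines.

Base offense level for trespass: 15.
§1 applies (level before this adjustment is 15 ≥ 4, so +3): 15 + 3 = 18.
§2 applies: 18 − 2 = 16.
§3 applies (level before this adjustment is 16 ≥ 12, so +4): 16 + 4 = 20.
§4 applies: 20 − 1 = 19.
§5 applies: 19 + 3 = 22.
Final offense level: 22.
Criminal history: 10 prior points → Category Serious (8-13).
Level 22 falls in the 17-27 band.
Grid: Level 17-27 × Category Serious = 43-52 months.

43-52 months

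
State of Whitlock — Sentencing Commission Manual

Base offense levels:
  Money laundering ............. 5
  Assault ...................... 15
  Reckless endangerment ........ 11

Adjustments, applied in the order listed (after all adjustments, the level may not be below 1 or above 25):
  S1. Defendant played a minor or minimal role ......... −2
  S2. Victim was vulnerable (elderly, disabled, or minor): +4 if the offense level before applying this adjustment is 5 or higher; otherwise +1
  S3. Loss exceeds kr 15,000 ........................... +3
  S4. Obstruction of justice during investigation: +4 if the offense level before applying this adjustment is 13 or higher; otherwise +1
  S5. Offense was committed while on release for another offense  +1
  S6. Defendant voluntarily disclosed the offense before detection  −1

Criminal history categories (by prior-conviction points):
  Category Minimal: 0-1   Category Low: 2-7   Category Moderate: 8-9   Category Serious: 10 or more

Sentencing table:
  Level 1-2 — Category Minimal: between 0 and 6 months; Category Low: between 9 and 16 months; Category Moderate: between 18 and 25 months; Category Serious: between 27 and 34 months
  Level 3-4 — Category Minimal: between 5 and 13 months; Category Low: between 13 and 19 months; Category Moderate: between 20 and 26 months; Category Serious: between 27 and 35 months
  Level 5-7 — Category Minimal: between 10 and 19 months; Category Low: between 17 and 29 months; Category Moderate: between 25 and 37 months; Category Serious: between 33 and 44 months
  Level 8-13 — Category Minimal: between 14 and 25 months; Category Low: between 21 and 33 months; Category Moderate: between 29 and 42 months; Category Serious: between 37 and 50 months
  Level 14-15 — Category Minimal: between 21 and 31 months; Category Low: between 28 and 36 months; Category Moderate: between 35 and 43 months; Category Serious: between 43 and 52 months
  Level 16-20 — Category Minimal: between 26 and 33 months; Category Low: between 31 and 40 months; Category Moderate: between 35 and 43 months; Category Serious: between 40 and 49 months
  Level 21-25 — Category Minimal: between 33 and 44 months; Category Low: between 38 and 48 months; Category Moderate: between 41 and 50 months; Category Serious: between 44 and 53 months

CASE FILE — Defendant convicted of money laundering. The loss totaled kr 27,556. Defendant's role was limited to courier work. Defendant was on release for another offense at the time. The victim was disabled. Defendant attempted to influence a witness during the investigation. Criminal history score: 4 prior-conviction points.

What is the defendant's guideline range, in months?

21-33 months

Base offense level for money laundering: 5.
S1 applies: 5 − 2 = 3.
S2 applies (level before this adjustment is 3 < 5, so +1): 3 + 1 = 4.
S3 applies: 4 + 3 = 7.
S4 applies (level before this adjustment is 7 < 13, so +1): 7 + 1 = 8.
S5 applies: 8 + 1 = 9.
Final offense level: 9.
Criminal history: 4 prior points → Category Low (2-7).
Level 9 falls in the 8-13 band.
Grid: Level 8-13 × Category Low = 21-33 months.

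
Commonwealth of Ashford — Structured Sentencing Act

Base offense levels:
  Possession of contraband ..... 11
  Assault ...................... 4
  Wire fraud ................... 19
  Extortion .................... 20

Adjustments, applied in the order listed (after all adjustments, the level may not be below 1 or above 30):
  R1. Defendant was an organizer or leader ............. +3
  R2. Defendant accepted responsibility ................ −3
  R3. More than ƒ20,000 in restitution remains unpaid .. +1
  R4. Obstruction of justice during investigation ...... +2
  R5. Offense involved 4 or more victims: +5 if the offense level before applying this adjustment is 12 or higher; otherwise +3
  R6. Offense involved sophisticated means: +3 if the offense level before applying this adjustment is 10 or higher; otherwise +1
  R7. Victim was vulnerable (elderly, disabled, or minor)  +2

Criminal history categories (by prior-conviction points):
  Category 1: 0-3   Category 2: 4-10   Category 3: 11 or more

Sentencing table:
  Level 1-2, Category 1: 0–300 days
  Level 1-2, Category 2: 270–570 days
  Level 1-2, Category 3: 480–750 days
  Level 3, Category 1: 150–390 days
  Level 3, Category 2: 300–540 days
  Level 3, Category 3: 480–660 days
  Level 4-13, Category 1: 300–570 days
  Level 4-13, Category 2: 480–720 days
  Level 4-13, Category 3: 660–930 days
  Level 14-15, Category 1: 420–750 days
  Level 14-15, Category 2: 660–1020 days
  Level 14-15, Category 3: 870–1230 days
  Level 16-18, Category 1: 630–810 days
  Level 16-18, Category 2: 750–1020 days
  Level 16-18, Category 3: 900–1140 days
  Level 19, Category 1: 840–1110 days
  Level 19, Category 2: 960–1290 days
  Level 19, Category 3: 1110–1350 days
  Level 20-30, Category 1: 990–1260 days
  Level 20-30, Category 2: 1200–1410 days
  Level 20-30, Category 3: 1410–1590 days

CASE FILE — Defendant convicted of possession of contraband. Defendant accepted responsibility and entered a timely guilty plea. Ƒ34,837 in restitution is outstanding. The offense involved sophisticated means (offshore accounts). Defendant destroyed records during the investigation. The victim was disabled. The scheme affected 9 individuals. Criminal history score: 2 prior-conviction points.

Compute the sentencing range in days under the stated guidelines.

Base offense level for possession of contraband: 11.
R1 does not apply.
R2 applies: 11 − 3 = 8.
R3 applies: 8 + 1 = 9.
R4 applies: 9 + 2 = 11.
R5 applies (level before this adjustment is 11 < 12, so +3): 11 + 3 = 14.
R6 applies (level before this adjustment is 14 ≥ 10, so +3): 14 + 3 = 17.
R7 applies: 17 + 2 = 19.
Final offense level: 19.
Criminal history: 2 prior points → Category 1 (0-3).
Level 19 falls in the 19 band.
Grid: Level 19 × Category 1 = 840-1110 days.

840-1110 days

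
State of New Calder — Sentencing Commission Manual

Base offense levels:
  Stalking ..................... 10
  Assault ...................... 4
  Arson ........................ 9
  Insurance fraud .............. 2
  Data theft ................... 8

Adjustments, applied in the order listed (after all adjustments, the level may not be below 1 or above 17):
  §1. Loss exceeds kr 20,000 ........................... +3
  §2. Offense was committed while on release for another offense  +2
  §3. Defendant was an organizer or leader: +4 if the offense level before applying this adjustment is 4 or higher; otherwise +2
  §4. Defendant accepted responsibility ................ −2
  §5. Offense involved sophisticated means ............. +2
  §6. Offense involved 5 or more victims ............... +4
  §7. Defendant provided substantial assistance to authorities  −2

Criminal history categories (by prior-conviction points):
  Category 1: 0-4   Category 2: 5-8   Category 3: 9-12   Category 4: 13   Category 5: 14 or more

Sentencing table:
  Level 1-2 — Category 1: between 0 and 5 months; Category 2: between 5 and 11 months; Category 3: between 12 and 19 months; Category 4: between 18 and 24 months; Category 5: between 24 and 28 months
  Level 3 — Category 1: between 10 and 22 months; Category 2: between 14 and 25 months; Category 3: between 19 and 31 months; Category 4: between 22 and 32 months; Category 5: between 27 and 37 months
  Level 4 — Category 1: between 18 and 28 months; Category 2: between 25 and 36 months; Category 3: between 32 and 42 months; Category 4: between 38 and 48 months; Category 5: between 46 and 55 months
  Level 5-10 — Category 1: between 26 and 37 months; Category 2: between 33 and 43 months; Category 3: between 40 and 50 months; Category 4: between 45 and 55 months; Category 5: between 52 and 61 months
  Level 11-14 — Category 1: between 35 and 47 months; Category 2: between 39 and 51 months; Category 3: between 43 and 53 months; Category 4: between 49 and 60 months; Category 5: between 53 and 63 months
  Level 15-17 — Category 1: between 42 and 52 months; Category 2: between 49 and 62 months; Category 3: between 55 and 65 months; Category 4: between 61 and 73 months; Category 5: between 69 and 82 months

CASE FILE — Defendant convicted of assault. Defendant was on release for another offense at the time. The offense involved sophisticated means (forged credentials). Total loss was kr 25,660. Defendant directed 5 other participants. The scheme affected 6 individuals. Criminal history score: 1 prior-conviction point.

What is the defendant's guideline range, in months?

Base offense level for assault: 4.
§1 applies: 4 + 3 = 7.
§2 applies: 7 + 2 = 9.
§3 applies (level before this adjustment is 9 ≥ 4, so +4): 9 + 4 = 13.
§4 does not apply.
§5 applies: 13 + 2 = 15.
§6 applies: 15 + 4 = 19.
Level 19 exceeds the maximum of 17; capped at 17.
Final offense level: 17.
Criminal history: 1 prior point → Category 1 (0-4).
Level 17 falls in the 15-17 band.
Grid: Level 15-17 × Category 1 = 42-52 months.

42-52 months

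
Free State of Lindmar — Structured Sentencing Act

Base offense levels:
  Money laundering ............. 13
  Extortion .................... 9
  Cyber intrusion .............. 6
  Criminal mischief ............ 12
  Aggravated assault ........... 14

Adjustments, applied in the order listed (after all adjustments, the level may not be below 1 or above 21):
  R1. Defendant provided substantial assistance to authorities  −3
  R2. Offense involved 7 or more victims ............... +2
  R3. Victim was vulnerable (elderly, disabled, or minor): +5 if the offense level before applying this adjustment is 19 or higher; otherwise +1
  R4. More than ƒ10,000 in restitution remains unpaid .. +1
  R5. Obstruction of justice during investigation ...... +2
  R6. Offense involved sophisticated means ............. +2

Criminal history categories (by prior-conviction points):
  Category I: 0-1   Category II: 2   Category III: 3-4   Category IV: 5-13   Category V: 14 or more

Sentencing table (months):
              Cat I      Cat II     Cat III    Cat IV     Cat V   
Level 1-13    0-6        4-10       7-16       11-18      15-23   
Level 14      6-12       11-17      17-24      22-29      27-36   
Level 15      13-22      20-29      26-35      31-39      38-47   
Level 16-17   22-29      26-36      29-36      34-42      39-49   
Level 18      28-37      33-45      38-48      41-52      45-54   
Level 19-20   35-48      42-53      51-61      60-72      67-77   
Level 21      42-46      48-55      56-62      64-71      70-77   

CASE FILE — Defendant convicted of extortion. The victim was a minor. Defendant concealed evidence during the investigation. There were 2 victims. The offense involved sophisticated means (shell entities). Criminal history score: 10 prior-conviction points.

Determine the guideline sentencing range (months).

Base offense level for extortion: 9.
R3 applies (level before this adjustment is 9 < 19, so +1): 9 + 1 = 10.
R5 applies: 10 + 2 = 12.
R6 applies: 12 + 2 = 14.
Final offense level: 14.
Criminal history: 10 prior points → Category IV (5-13).
Level 14 falls in the 14 band.
Grid: Level 14 × Category IV = 22-29 months.

22-29 months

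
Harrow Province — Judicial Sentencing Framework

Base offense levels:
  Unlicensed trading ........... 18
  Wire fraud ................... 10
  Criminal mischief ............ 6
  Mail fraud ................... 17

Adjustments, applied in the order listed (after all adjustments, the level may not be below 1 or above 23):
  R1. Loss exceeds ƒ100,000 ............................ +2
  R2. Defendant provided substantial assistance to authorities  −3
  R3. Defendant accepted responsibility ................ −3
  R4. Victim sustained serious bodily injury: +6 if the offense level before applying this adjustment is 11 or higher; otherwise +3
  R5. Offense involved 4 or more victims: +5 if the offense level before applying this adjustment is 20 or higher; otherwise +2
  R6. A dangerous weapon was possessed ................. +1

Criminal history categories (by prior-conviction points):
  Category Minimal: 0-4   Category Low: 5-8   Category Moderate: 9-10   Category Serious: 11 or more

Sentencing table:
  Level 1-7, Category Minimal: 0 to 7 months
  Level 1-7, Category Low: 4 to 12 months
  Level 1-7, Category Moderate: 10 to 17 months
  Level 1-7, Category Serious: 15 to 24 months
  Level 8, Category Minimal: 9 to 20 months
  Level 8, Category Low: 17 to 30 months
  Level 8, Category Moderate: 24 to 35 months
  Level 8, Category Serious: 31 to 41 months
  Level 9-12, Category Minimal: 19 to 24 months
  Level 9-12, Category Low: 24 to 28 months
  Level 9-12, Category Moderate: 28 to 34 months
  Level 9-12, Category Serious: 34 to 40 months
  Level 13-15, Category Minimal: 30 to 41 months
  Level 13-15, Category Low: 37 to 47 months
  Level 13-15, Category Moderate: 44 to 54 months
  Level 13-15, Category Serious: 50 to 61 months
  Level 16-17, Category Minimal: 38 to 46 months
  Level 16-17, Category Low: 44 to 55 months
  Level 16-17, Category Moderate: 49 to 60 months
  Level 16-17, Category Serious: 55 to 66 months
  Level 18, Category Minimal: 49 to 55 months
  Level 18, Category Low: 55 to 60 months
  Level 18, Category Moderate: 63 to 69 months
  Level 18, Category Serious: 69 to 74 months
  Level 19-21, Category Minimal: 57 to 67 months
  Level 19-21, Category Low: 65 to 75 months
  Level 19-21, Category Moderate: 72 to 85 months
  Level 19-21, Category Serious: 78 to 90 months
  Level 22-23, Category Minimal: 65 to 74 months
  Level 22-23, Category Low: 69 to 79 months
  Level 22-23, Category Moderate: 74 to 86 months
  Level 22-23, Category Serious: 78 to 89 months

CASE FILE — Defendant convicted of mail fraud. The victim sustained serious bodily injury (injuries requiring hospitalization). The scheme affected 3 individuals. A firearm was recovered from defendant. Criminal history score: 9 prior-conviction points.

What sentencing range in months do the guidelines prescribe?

74-86 months

Base offense level for mail fraud: 17.
R1 does not apply.
R2 does not apply.
R3 does not apply.
R4 applies (level before this adjustment is 17 ≥ 11, so +6): 17 + 6 = 23.
R5 does not apply.
R6 applies: 23 + 1 = 24.
Level 24 exceeds the maximum of 23; capped at 23.
Final offense level: 23.
Criminal history: 9 prior points → Category Moderate (9-10).
Level 23 falls in the 22-23 band.
Grid: Level 22-23 × Category Moderate = 74-86 months.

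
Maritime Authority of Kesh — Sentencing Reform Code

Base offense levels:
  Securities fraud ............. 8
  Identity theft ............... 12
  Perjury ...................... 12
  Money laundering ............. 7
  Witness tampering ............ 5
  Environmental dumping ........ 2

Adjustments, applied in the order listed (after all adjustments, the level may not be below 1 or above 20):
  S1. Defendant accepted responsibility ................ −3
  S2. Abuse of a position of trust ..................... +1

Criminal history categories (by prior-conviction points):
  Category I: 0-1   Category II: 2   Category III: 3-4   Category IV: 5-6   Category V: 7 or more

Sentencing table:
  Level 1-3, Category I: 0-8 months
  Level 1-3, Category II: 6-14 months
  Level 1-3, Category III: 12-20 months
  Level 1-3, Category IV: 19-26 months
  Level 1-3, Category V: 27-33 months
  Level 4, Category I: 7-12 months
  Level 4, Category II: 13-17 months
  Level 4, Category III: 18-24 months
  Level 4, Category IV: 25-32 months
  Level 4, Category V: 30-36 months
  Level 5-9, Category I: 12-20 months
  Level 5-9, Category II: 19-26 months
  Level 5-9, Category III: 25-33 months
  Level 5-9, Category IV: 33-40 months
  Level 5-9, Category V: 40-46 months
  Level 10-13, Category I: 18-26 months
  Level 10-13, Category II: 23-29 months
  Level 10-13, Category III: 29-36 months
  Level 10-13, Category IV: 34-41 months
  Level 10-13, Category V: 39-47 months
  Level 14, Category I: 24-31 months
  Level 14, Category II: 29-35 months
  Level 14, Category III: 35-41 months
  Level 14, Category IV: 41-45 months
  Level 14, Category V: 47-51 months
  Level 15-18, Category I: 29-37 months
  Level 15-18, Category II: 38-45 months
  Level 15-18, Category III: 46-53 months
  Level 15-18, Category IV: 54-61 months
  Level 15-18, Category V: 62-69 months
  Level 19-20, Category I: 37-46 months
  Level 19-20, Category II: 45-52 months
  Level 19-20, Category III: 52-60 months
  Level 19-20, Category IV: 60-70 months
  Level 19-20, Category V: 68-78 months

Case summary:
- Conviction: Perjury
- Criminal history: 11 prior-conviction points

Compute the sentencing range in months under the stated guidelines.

39-47 months

Base offense level for perjury: 12.
Final offense level: 12.
Criminal history: 11 prior points → Category V (7+).
Level 12 falls in the 10-13 band.
Grid: Level 10-13 × Category V = 39-47 months.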